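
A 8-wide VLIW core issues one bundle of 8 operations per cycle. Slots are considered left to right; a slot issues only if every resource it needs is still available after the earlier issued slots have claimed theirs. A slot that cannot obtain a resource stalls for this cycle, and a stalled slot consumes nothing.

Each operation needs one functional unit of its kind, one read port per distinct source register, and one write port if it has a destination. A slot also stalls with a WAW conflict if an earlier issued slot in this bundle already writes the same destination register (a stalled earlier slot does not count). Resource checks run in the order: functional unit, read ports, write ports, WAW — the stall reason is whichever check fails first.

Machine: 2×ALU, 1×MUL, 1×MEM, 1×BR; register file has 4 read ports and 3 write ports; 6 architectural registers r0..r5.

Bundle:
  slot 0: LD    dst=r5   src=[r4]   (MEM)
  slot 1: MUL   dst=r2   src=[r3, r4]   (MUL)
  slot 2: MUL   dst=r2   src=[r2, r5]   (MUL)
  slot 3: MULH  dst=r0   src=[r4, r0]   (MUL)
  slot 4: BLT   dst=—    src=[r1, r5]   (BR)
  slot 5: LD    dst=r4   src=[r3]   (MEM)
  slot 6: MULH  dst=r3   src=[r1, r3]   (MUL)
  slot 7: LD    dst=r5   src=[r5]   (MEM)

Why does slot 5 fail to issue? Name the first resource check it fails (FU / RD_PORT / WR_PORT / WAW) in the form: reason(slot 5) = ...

#0 MEM src=r4 dispatched  <A:2 Mu:1 Ld:0 B:1 rd:3 wr:2>
#1 MUL src=r3,r4 dispatched  <A:2 Mu:0 Ld:0 B:1 rd:1 wr:1>
#2 MUL src=r2,r5 held:FU  <A:2 Mu:0 Ld:0 B:1 rd:1 wr:1>
#3 MUL src=r4,r0 held:FU  <A:2 Mu:0 Ld:0 B:1 rd:1 wr:1>
#4 BR src=r1,r5 held:RD_PORT  <A:2 Mu:0 Ld:0 B:1 rd:1 wr:1>
#5 MEM src=r3 held:FU  <A:2 Mu:0 Ld:0 B:1 rd:1 wr:1>
#6 MUL src=r1,r3 held:FU  <A:2 Mu:0 Ld:0 B:1 rd:1 wr:1>
#7 MEM src=r5 held:FU  <A:2 Mu:0 Ld:0 B:1 rd:1 wr:1>

reason(slot 5) = FU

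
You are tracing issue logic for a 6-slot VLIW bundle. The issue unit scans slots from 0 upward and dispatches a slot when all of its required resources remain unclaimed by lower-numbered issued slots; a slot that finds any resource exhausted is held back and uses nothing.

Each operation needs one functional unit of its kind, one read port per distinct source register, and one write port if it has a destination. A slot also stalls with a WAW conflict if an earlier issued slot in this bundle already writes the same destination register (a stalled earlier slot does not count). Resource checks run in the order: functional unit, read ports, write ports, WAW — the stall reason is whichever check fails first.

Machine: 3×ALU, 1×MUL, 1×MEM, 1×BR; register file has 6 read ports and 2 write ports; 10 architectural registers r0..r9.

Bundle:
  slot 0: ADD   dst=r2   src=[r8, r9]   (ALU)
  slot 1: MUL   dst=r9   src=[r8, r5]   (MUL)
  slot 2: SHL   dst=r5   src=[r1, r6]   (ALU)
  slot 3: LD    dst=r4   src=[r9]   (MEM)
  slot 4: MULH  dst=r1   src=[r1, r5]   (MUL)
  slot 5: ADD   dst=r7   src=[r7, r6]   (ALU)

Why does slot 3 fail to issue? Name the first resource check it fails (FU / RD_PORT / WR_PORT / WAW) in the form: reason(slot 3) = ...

reason(slot 3) = WR_PORT

[0] ALU needs rd=2 wr=1: ok; after: ALU=2 MUL=1 MEM=1 BR=1, R=4, W=1
[1] MUL needs rd=2 wr=1: ok; after: ALU=2 MUL=0 MEM=1 BR=1, R=2, W=0
[2] ALU needs rd=2 wr=1: WR_PORT; after: ALU=2 MUL=0 MEM=1 BR=1, R=2, W=0
[3] MEM needs rd=1 wr=1: WR_PORT; after: ALU=2 MUL=0 MEM=1 BR=1, R=2, W=0
[4] MUL needs rd=2 wr=1: FU; after: ALU=2 MUL=0 MEM=1 BR=1, R=2, W=0
[5] ALU needs rd=2 wr=1: WR_PORT; after: ALU=2 MUL=0 MEM=1 BR=1, R=2, W=0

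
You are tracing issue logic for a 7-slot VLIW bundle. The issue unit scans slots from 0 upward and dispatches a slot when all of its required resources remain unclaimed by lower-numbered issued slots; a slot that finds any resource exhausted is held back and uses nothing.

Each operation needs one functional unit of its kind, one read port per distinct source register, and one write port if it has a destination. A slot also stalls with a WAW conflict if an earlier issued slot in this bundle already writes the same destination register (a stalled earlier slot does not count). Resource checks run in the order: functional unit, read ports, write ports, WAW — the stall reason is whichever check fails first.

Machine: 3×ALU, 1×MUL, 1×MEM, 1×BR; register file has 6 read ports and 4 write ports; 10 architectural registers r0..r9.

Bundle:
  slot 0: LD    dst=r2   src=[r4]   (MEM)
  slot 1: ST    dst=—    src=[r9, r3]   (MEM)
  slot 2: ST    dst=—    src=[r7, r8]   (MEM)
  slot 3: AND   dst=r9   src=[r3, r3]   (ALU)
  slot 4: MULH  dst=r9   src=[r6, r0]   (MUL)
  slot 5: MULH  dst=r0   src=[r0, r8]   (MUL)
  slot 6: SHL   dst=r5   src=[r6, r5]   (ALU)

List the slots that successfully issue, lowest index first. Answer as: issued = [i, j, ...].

issued = [0, 3, 5, 6]

slot 0 (MEM): ISSUE — free A3,Mu1,Ld0,B1 rp5 wp3
slot 1 (MEM): stall FU — free A3,Mu1,Ld0,B1 rp5 wp3
slot 2 (MEM): stall FU — free A3,Mu1,Ld0,B1 rp5 wp3
slot 3 (ALU): ISSUE — free A2,Mu1,Ld0,B1 rp4 wp2
slot 4 (MUL): stall WAW — free A2,Mu1,Ld0,B1 rp4 wp2
slot 5 (MUL): ISSUE — free A2,Mu0,Ld0,B1 rp2 wp1
slot 6 (ALU): ISSUE — free A1,Mu0,Ld0,B1 rp0 wp0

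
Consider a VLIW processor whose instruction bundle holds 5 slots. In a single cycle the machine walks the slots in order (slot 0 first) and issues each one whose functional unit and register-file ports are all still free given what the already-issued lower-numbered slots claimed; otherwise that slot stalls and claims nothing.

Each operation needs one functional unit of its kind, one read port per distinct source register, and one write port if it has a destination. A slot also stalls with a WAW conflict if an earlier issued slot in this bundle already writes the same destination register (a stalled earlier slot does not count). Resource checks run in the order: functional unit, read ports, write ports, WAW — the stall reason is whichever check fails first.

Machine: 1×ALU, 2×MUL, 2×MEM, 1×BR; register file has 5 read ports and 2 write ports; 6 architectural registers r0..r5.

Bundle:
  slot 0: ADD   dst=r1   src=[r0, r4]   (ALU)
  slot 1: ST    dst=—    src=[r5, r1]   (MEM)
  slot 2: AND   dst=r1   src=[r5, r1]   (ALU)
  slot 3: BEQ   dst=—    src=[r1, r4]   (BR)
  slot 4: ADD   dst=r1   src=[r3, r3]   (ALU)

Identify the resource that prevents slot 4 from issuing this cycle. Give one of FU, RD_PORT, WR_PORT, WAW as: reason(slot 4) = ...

#0 ALU src=r0,r4 dispatched  <A:0 Mu:2 Ld:2 B:1 rd:3 wr:1>
#1 MEM src=r5,r1 dispatched  <A:0 Mu:2 Ld:1 B:1 rd:1 wr:1>
#2 ALU src=r5,r1 held:FU  <A:0 Mu:2 Ld:1 B:1 rd:1 wr:1>
#3 BR src=r1,r4 held:RD_PORT  <A:0 Mu:2 Ld:1 B:1 rd:1 wr:1>
#4 ALU src=r3,r3 held:FU  <A:0 Mu:2 Ld:1 B:1 rd:1 wr:1>

reason(slot 4) = FU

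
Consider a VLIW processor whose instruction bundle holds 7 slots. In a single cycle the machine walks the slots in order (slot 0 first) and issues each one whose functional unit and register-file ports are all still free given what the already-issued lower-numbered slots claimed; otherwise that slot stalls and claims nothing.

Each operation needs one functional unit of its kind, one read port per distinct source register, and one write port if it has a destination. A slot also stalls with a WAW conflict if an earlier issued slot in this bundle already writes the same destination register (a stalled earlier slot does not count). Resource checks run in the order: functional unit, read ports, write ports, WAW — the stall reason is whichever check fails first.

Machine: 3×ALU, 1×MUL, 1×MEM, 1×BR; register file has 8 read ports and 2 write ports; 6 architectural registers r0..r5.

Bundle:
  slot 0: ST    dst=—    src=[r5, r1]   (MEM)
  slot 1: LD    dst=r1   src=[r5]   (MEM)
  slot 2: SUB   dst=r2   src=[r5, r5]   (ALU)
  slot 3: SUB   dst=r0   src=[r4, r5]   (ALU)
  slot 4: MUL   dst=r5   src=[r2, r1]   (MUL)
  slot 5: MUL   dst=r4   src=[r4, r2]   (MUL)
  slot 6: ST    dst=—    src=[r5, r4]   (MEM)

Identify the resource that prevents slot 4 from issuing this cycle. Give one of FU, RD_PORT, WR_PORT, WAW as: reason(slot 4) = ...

slot 0 (MEM): ISSUE — free A3,Mu1,Ld0,B1 rp6 wp2
slot 1 (MEM): stall FU — free A3,Mu1,Ld0,B1 rp6 wp2
slot 2 (ALU): ISSUE — free A2,Mu1,Ld0,B1 rp5 wp1
slot 3 (ALU): ISSUE — free A1,Mu1,Ld0,B1 rp3 wp0
slot 4 (MUL): stall WR_PORT — free A1,Mu1,Ld0,B1 rp3 wp0
slot 5 (MUL): stall WR_PORT — free A1,Mu1,Ld0,B1 rp3 wp0
slot 6 (MEM): stall FU — free A1,Mu1,Ld0,B1 rp3 wp0

reason(slot 4) = WR_PORT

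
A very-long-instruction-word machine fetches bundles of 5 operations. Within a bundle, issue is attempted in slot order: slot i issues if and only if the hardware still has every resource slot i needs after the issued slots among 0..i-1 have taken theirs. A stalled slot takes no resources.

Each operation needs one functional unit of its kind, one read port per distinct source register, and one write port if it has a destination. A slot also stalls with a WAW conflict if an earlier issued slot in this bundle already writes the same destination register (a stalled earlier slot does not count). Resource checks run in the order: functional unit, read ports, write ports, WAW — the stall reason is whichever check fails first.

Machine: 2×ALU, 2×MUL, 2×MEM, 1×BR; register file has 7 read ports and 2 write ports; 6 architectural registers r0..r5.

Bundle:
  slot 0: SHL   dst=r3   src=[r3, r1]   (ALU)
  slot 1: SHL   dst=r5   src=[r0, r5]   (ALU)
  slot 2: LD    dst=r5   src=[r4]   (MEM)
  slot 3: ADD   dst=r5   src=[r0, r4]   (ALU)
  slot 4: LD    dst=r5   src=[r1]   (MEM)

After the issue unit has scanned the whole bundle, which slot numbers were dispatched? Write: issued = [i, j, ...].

[0] ALU needs rd=2 wr=1: ok; after: ALU=1 MUL=2 MEM=2 BR=1, R=5, W=1
[1] ALU needs rd=2 wr=1: ok; after: ALU=0 MUL=2 MEM=2 BR=1, R=3, W=0
[2] MEM needs rd=1 wr=1: WR_PORT; after: ALU=0 MUL=2 MEM=2 BR=1, R=3, W=0
[3] ALU needs rd=2 wr=1: FU; after: ALU=0 MUL=2 MEM=2 BR=1, R=3, W=0
[4] MEM needs rd=1 wr=1: WR_PORT; after: ALU=0 MUL=2 MEM=2 BR=1, R=3, W=0

issued = [0, 1]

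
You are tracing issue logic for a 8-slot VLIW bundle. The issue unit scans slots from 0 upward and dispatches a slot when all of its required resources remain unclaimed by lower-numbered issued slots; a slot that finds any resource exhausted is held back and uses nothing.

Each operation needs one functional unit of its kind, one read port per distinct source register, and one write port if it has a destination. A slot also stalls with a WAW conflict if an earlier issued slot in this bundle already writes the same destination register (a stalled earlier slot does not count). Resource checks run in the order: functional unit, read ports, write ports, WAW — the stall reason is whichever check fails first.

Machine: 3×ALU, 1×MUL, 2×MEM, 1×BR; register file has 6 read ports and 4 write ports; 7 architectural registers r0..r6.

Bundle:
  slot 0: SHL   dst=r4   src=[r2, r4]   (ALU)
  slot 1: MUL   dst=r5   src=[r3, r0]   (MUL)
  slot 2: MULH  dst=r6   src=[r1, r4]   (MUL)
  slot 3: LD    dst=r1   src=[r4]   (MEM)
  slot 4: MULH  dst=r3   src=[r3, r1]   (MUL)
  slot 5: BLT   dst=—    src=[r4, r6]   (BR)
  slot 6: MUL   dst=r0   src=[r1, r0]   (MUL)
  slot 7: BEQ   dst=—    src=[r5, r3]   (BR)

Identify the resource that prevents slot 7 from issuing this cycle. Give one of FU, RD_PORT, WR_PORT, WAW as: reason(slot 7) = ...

#0 ALU src=r2,r4 dispatched  <A:2 Mu:1 Ld:2 B:1 rd:4 wr:3>
#1 MUL src=r3,r0 dispatched  <A:2 Mu:0 Ld:2 B:1 rd:2 wr:2>
#2 MUL src=r1,r4 held:FU  <A:2 Mu:0 Ld:2 B:1 rd:2 wr:2>
#3 MEM src=r4 dispatched  <A:2 Mu:0 Ld:1 B:1 rd:1 wr:1>
#4 MUL src=r3,r1 held:FU  <A:2 Mu:0 Ld:1 B:1 rd:1 wr:1>
#5 BR src=r4,r6 held:RD_PORT  <A:2 Mu:0 Ld:1 B:1 rd:1 wr:1>
#6 MUL src=r1,r0 held:FU  <A:2 Mu:0 Ld:1 B:1 rd:1 wr:1>
#7 BR src=r5,r3 held:RD_PORT  <A:2 Mu:0 Ld:1 B:1 rd:1 wr:1>

reason(slot 7) = RD_PORT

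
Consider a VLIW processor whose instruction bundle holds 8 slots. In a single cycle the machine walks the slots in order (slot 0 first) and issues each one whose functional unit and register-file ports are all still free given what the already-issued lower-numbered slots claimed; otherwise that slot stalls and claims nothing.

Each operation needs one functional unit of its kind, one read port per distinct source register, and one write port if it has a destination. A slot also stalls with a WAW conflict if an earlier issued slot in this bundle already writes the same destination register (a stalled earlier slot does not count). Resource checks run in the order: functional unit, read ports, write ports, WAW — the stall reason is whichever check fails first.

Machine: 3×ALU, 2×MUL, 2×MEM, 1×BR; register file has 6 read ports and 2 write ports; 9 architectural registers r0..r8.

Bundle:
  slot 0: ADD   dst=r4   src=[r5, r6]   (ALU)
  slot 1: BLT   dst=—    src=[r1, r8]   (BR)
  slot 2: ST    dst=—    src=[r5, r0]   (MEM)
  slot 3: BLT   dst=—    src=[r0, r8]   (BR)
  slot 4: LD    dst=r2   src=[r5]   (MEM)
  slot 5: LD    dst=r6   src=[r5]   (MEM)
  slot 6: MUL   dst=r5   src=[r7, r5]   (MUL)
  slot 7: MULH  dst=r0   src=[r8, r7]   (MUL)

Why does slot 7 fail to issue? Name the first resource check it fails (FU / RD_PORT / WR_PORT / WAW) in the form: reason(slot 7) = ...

reason(slot 7) = RD_PORT

[0] ALU needs rd=2 wr=1: ok; after: ALU=2 MUL=2 MEM=2 BR=1, R=4, W=1
[1] BR needs rd=2 wr=0: ok; after: ALU=2 MUL=2 MEM=2 BR=0, R=2, W=1
[2] MEM needs rd=2 wr=0: ok; after: ALU=2 MUL=2 MEM=1 BR=0, R=0, W=1
[3] BR needs rd=2 wr=0: FU; after: ALU=2 MUL=2 MEM=1 BR=0, R=0, W=1
[4] MEM needs rd=1 wr=1: RD_PORT; after: ALU=2 MUL=2 MEM=1 BR=0, R=0, W=1
[5] MEM needs rd=1 wr=1: RD_PORT; after: ALU=2 MUL=2 MEM=1 BR=0, R=0, W=1
[6] MUL needs rd=2 wr=1: RD_PORT; after: ALU=2 MUL=2 MEM=1 BR=0, R=0, W=1
[7] MUL needs rd=2 wr=1: RD_PORT; after: ALU=2 MUL=2 MEM=1 BR=0, R=0, W=1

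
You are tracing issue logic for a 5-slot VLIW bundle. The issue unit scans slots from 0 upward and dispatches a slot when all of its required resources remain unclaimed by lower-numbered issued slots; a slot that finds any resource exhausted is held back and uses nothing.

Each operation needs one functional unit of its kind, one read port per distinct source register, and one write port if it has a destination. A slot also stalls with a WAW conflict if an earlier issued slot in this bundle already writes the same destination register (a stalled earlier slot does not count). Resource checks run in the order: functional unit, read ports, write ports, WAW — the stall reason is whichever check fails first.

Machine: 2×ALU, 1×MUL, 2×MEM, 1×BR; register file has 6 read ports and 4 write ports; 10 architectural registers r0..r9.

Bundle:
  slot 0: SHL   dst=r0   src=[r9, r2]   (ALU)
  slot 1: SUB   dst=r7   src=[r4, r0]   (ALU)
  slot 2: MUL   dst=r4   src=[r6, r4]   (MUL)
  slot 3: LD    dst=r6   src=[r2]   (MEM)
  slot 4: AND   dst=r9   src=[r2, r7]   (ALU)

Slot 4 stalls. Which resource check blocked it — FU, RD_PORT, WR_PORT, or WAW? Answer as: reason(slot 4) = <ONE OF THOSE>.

reason(slot 4) = FU

slot 0 (ALU): ISSUE — free A1,Mu1,Ld2,B1 rp4 wp3
slot 1 (ALU): ISSUE — free A0,Mu1,Ld2,B1 rp2 wp2
slot 2 (MUL): ISSUE — free A0,Mu0,Ld2,B1 rp0 wp1
slot 3 (MEM): stall RD_PORT — free A0,Mu0,Ld2,B1 rp0 wp1
slot 4 (ALU): stall FU — free A0,Mu0,Ld2,B1 rp0 wp1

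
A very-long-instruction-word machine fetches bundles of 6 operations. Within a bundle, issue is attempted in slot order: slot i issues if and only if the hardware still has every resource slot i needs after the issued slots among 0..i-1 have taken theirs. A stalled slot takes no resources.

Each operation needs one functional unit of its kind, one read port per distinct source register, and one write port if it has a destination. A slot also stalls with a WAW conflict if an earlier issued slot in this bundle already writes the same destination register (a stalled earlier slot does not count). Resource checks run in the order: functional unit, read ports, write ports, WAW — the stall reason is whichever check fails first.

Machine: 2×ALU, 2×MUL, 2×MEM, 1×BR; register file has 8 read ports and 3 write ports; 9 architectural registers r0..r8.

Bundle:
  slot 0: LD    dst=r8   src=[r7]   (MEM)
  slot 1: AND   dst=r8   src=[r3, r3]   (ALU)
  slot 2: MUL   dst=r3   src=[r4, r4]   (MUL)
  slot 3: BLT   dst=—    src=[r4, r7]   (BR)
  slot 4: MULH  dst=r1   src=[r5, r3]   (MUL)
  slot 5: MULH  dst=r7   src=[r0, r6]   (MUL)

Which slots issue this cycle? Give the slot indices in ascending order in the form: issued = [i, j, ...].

issued = [0, 2, 3, 4]

(0) want 1×MEM +1rd +1wr — yes → AL2|MU2|ME1|BR1|rd7|wr2
(1) want 1×ALU +1rd +1wr — WAW → AL2|MU2|ME1|BR1|rd7|wr2
(2) want 1×MUL +1rd +1wr — yes → AL2|MU1|ME1|BR1|rd6|wr1
(3) want 1×BR +2rd +0wr — yes → AL2|MU1|ME1|BR0|rd4|wr1
(4) want 1×MUL +2rd +1wr — yes → AL2|MU0|ME1|BR0|rd2|wr0
(5) want 1×MUL +2rd +1wr — FU → AL2|MU0|ME1|BR0|rd2|wr0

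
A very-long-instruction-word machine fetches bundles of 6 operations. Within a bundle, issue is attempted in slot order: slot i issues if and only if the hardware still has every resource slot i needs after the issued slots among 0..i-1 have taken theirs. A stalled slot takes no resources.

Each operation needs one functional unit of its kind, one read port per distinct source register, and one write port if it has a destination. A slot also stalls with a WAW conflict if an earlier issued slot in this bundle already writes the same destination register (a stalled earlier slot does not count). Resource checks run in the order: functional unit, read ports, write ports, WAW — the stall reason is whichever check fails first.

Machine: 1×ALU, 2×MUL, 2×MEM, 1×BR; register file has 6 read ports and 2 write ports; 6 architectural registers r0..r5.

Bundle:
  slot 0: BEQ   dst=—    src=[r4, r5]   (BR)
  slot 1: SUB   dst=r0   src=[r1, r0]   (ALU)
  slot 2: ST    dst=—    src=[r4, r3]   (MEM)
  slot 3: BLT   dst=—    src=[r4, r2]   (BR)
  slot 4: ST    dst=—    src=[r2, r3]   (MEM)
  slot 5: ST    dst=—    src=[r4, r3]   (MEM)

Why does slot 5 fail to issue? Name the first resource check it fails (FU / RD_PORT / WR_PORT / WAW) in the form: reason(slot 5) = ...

[0] BR needs rd=2 wr=0: ok; after: ALU=1 MUL=2 MEM=2 BR=0, R=4, W=2
[1] ALU needs rd=2 wr=1: ok; after: ALU=0 MUL=2 MEM=2 BR=0, R=2, W=1
[2] MEM needs rd=2 wr=0: ok; after: ALU=0 MUL=2 MEM=1 BR=0, R=0, W=1
[3] BR needs rd=2 wr=0: FU; after: ALU=0 MUL=2 MEM=1 BR=0, R=0, W=1
[4] MEM needs rd=2 wr=0: RD_PORT; after: ALU=0 MUL=2 MEM=1 BR=0, R=0, W=1
[5] MEM needs rd=2 wr=0: RD_PORT; after: ALU=0 MUL=2 MEM=1 BR=0, R=0, W=1

reason(slot 5) = RD_PORT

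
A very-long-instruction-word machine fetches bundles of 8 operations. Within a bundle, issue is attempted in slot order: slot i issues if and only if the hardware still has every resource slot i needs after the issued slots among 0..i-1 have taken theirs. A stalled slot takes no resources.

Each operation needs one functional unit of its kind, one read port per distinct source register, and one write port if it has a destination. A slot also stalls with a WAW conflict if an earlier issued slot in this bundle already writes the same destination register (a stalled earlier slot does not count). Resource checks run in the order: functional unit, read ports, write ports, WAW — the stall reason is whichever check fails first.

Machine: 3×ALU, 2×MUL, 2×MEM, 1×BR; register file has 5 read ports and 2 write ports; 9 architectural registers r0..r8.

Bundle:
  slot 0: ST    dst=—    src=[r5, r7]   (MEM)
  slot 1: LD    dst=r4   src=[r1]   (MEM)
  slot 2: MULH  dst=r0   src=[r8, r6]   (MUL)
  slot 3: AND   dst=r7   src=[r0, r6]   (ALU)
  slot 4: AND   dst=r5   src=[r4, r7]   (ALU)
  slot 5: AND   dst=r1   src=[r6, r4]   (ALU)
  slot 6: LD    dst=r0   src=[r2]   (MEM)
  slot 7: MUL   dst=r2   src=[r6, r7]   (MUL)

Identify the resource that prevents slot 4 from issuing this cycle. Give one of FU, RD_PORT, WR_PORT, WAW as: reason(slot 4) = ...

reason(slot 4) = RD_PORT

#0 MEM src=r5,r7 dispatched  <A:3 Mu:2 Ld:1 B:1 rd:3 wr:2>
#1 MEM src=r1 dispatched  <A:3 Mu:2 Ld:0 B:1 rd:2 wr:1>
#2 MUL src=r8,r6 dispatched  <A:3 Mu:1 Ld:0 B:1 rd:0 wr:0>
#3 ALU src=r0,r6 held:RD_PORT  <A:3 Mu:1 Ld:0 B:1 rd:0 wr:0>
#4 ALU src=r4,r7 held:RD_PORT  <A:3 Mu:1 Ld:0 B:1 rd:0 wr:0>
#5 ALU src=r6,r4 held:RD_PORT  <A:3 Mu:1 Ld:0 B:1 rd:0 wr:0>
#6 MEM src=r2 held:FU  <A:3 Mu:1 Ld:0 B:1 rd:0 wr:0>
#7 MUL src=r6,r7 held:RD_PORT  <A:3 Mu:1 Ld:0 B:1 rd:0 wr:0>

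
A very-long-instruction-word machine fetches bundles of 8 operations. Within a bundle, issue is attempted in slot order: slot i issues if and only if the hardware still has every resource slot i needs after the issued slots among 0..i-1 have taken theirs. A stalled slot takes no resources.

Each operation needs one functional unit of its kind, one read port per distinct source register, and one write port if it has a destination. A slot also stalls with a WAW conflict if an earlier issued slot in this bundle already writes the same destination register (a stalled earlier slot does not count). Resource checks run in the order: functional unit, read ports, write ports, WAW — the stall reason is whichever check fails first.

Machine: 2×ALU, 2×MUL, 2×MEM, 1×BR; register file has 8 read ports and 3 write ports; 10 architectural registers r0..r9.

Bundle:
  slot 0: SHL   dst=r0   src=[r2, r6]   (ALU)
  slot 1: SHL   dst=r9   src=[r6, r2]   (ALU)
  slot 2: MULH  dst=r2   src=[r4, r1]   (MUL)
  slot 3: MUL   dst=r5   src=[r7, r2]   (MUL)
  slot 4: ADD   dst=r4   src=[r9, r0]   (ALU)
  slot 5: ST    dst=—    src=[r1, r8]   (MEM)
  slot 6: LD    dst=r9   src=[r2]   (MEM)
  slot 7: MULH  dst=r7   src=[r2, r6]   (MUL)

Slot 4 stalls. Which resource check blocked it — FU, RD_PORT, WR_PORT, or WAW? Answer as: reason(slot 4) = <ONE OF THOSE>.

slot 0 (ALU): ISSUE — free A1,Mu2,Ld2,B1 rp6 wp2
slot 1 (ALU): ISSUE — free A0,Mu2,Ld2,B1 rp4 wp1
slot 2 (MUL): ISSUE — free A0,Mu1,Ld2,B1 rp2 wp0
slot 3 (MUL): stall WR_PORT — free A0,Mu1,Ld2,B1 rp2 wp0
slot 4 (ALU): stall FU — free A0,Mu1,Ld2,B1 rp2 wp0
slot 5 (MEM): ISSUE — free A0,Mu1,Ld1,B1 rp0 wp0
slot 6 (MEM): stall RD_PORT — free A0,Mu1,Ld1,B1 rp0 wp0
slot 7 (MUL): stall RD_PORT — free A0,Mu1,Ld1,B1 rp0 wp0

reason(slot 4) = FU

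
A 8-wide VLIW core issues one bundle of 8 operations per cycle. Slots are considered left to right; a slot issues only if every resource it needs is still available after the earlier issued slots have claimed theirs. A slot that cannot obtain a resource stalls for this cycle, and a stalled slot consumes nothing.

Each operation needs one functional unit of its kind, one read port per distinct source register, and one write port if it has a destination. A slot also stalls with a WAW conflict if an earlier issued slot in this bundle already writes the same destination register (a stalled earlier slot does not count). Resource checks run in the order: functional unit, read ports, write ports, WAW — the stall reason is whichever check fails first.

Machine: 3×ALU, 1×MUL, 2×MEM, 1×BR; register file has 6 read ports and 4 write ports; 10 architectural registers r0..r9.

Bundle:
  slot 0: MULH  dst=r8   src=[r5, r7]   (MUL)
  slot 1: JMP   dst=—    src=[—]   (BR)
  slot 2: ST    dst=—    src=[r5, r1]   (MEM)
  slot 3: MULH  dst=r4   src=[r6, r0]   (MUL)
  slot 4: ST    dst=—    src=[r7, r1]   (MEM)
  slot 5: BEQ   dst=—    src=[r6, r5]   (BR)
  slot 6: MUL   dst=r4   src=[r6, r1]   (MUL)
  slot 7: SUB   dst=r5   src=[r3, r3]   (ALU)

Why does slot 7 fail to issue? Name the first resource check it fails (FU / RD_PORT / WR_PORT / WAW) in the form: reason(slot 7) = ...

reason(slot 7) = RD_PORT

slot 0 (MUL): ISSUE — free A3,Mu0,Ld2,B1 rp4 wp3
slot 1 (BR): ISSUE — free A3,Mu0,Ld2,B0 rp4 wp3
slot 2 (MEM): ISSUE — free A3,Mu0,Ld1,B0 rp2 wp3
slot 3 (MUL): stall FU — free A3,Mu0,Ld1,B0 rp2 wp3
slot 4 (MEM): ISSUE — free A3,Mu0,Ld0,B0 rp0 wp3
slot 5 (BR): stall FU — free A3,Mu0,Ld0,B0 rp0 wp3
slot 6 (MUL): stall FU — free A3,Mu0,Ld0,B0 rp0 wp3
slot 7 (ALU): stall RD_PORT — free A3,Mu0,Ld0,B0 rp0 wp3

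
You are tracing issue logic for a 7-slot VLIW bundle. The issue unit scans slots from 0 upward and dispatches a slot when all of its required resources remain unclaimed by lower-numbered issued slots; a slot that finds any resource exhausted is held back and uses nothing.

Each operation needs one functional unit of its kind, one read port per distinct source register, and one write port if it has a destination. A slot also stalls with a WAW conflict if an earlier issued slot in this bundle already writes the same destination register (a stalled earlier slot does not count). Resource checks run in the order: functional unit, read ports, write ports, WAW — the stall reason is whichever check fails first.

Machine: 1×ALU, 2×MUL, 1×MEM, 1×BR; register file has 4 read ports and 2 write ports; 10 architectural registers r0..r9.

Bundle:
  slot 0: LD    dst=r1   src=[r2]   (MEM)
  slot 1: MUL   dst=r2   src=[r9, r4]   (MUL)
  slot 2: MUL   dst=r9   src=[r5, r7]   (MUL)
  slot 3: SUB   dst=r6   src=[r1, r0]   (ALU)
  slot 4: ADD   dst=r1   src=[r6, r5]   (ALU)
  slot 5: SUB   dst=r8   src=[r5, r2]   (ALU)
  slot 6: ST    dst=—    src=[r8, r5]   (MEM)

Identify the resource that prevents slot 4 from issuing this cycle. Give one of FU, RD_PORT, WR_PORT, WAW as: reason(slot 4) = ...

reason(slot 4) = RD_PORT

  0. MEM→r1 ⇒ go  {1A/2Mu/0Ld/1B | 3r 1w}
  1. MUL→r2 ⇒ go  {1A/1Mu/0Ld/1B | 1r 0w}
  2. MUL→r9 ⇒ no(RD_PORT)  {1A/1Mu/0Ld/1B | 1r 0w}
  3. ALU→r6 ⇒ no(RD_PORT)  {1A/1Mu/0Ld/1B | 1r 0w}
  4. ALU→r1 ⇒ no(RD_PORT)  {1A/1Mu/0Ld/1B | 1r 0w}
  5. ALU→r8 ⇒ no(RD_PORT)  {1A/1Mu/0Ld/1B | 1r 0w}
  6. MEM ⇒ no(FU)  {1A/1Mu/0Ld/1B | 1r 0w}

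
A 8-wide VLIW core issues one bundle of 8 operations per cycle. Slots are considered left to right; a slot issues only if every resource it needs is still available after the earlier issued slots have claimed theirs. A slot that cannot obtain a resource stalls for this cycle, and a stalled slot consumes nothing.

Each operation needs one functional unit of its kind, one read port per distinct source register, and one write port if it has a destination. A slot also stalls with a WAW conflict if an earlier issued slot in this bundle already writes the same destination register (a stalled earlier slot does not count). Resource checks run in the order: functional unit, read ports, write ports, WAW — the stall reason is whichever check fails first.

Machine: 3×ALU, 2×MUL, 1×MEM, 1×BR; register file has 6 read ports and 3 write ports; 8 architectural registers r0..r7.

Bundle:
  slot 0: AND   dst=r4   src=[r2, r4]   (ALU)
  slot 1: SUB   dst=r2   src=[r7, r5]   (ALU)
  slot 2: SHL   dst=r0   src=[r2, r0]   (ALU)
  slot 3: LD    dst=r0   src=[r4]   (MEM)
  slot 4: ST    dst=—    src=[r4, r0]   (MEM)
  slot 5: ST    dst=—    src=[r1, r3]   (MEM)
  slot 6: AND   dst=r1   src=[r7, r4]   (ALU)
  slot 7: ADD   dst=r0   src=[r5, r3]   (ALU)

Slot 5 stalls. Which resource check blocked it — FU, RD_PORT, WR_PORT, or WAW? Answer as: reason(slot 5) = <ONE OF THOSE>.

#0 ALU src=r2,r4 dispatched  <A:2 Mu:2 Ld:1 B:1 rd:4 wr:2>
#1 ALU src=r7,r5 dispatched  <A:1 Mu:2 Ld:1 B:1 rd:2 wr:1>
#2 ALU src=r2,r0 dispatched  <A:0 Mu:2 Ld:1 B:1 rd:0 wr:0>
#3 MEM src=r4 held:RD_PORT  <A:0 Mu:2 Ld:1 B:1 rd:0 wr:0>
#4 MEM src=r4,r0 held:RD_PORT  <A:0 Mu:2 Ld:1 B:1 rd:0 wr:0>
#5 MEM src=r1,r3 held:RD_PORT  <A:0 Mu:2 Ld:1 B:1 rd:0 wr:0>
#6 ALU src=r7,r4 held:FU  <A:0 Mu:2 Ld:1 B:1 rd:0 wr:0>
#7 ALU src=r5,r3 held:FU  <A:0 Mu:2 Ld:1 B:1 rd:0 wr:0>

reason(slot 5) = RD_PORT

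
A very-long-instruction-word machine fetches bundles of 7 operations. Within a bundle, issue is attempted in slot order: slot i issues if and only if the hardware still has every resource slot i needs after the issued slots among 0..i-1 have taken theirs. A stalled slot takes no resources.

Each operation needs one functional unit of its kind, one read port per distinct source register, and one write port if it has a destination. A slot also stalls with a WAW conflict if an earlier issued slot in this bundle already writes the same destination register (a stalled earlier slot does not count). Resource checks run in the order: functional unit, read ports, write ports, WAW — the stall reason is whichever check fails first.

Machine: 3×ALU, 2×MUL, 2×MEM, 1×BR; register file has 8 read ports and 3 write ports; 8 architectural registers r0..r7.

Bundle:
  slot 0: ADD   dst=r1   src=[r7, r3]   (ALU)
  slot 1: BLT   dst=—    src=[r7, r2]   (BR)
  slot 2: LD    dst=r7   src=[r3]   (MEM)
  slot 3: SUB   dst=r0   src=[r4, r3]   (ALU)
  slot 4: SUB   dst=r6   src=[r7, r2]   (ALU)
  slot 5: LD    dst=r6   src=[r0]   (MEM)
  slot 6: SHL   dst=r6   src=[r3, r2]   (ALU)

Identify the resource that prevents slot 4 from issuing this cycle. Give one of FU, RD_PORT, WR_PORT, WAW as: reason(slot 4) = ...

reason(slot 4) = RD_PORT

  0. ALU→r1 ⇒ go  {2A/2Mu/2Ld/1B | 6r 2w}
  1. BR ⇒ go  {2A/2Mu/2Ld/0B | 4r 2w}
  2. MEM→r7 ⇒ go  {2A/2Mu/1Ld/0B | 3r 1w}
  3. ALU→r0 ⇒ go  {1A/2Mu/1Ld/0B | 1r 0w}
  4. ALU→r6 ⇒ no(RD_PORT)  {1A/2Mu/1Ld/0B | 1r 0w}
  5. MEM→r6 ⇒ no(WR_PORT)  {1A/2Mu/1Ld/0B | 1r 0w}
  6. ALU→r6 ⇒ no(RD_PORT)  {1A/2Mu/1Ld/0B | 1r 0w}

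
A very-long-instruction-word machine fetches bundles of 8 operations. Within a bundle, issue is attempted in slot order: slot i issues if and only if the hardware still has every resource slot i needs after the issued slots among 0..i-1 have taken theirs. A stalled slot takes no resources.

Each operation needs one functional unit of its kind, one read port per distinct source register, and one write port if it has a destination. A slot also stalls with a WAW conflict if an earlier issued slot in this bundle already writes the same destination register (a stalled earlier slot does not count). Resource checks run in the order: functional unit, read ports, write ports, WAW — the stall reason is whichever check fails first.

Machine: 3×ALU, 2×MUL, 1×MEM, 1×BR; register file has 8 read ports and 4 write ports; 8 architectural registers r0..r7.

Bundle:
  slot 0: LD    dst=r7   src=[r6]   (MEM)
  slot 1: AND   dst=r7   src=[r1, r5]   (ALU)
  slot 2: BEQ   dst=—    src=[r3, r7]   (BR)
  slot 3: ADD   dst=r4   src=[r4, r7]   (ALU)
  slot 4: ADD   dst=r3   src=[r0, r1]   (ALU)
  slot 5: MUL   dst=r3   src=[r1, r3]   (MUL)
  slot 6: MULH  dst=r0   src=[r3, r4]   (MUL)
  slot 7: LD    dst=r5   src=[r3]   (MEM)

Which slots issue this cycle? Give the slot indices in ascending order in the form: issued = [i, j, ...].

(0) want 1×MEM +1rd +1wr — yes → AL3|MU2|ME0|BR1|rd7|wr3
(1) want 1×ALU +2rd +1wr — WAW → AL3|MU2|ME0|BR1|rd7|wr3
(2) want 1×BR +2rd +0wr — yes → AL3|MU2|ME0|BR0|rd5|wr3
(3) want 1×ALU +2rd +1wr — yes → AL2|MU2|ME0|BR0|rd3|wr2
(4) want 1×ALU +2rd +1wr — yes → AL1|MU2|ME0|BR0|rd1|wr1
(5) want 1×MUL +2rd +1wr — RD_PORT → AL1|MU2|ME0|BR0|rd1|wr1
(6) want 1×MUL +2rd +1wr — RD_PORT → AL1|MU2|ME0|BR0|rd1|wr1
(7) want 1×MEM +1rd +1wr — FU → AL1|MU2|ME0|BR0|rd1|wr1

issued = [0, 2, 3, 4]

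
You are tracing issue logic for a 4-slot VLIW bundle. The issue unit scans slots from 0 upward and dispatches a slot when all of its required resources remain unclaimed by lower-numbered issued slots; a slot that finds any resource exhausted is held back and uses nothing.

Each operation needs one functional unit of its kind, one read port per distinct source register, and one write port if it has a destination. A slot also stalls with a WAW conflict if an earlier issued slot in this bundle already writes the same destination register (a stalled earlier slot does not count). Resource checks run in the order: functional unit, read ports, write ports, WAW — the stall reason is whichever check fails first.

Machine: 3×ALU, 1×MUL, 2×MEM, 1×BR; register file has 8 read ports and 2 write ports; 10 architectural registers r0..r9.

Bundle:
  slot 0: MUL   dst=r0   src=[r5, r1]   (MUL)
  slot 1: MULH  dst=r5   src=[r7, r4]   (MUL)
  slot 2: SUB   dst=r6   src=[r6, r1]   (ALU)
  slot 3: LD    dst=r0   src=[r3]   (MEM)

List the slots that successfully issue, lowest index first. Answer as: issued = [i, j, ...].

issued = [0, 2]

(0) want 1×MUL +2rd +1wr — yes → AL3|MU0|ME2|BR1|rd6|wr1
(1) want 1×MUL +2rd +1wr — FU → AL3|MU0|ME2|BR1|rd6|wr1
(2) want 1×ALU +2rd +1wr — yes → AL2|MU0|ME2|BR1|rd4|wr0
(3) want 1×MEM +1rd +1wr — WR_PORT → AL2|MU0|ME2|BR1|rd4|wr0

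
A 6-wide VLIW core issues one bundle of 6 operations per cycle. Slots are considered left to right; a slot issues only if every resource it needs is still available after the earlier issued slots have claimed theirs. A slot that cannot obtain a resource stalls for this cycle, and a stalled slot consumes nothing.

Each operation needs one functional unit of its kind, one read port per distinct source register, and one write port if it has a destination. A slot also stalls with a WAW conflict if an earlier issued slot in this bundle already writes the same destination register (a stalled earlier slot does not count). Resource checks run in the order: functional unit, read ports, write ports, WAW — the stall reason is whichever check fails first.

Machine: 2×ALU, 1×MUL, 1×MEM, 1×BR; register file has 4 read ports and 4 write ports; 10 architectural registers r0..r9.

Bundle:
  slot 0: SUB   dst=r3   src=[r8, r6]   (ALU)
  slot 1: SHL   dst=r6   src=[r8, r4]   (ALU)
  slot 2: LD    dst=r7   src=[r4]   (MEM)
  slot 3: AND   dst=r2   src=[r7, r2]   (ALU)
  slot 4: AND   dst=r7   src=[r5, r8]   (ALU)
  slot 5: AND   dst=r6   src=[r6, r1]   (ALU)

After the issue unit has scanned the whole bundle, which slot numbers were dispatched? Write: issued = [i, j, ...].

issued = [0, 1]

  0. ALU→r3 ⇒ go  {1A/1Mu/1Ld/1B | 2r 3w}
  1. ALU→r6 ⇒ go  {0A/1Mu/1Ld/1B | 0r 2w}
  2. MEM→r7 ⇒ no(RD_PORT)  {0A/1Mu/1Ld/1B | 0r 2w}
  3. ALU→r2 ⇒ no(FU)  {0A/1Mu/1Ld/1B | 0r 2w}
  4. ALU→r7 ⇒ no(FU)  {0A/1Mu/1Ld/1B | 0r 2w}
  5. ALU→r6 ⇒ no(FU)  {0A/1Mu/1Ld/1B | 0r 2w}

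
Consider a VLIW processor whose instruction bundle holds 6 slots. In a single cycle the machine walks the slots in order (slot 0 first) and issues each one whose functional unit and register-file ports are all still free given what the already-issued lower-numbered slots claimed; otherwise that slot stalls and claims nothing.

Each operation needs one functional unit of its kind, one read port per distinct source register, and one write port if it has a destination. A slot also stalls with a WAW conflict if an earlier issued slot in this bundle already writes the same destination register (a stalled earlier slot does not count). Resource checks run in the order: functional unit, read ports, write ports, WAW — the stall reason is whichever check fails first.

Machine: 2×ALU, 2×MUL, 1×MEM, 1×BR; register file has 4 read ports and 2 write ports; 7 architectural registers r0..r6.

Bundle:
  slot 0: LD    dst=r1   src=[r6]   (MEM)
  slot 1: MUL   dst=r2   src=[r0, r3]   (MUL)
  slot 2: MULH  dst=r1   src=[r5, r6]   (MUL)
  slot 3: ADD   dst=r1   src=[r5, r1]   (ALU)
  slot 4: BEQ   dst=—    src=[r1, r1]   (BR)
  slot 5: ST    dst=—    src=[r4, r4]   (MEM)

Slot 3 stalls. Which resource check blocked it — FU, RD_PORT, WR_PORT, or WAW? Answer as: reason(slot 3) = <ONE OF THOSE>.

#0 MEM src=r6 dispatched  <A:2 Mu:2 Ld:0 B:1 rd:3 wr:1>
#1 MUL src=r0,r3 dispatched  <A:2 Mu:1 Ld:0 B:1 rd:1 wr:0>
#2 MUL src=r5,r6 held:RD_PORT  <A:2 Mu:1 Ld:0 B:1 rd:1 wr:0>
#3 ALU src=r5,r1 held:RD_PORT  <A:2 Mu:1 Ld:0 B:1 rd:1 wr:0>
#4 BR src=r1,r1 dispatched  <A:2 Mu:1 Ld:0 B:0 rd:0 wr:0>
#5 MEM src=r4,r4 held:FU  <A:2 Mu:1 Ld:0 B:0 rd:0 wr:0>

reason(slot 3) = RD_PORT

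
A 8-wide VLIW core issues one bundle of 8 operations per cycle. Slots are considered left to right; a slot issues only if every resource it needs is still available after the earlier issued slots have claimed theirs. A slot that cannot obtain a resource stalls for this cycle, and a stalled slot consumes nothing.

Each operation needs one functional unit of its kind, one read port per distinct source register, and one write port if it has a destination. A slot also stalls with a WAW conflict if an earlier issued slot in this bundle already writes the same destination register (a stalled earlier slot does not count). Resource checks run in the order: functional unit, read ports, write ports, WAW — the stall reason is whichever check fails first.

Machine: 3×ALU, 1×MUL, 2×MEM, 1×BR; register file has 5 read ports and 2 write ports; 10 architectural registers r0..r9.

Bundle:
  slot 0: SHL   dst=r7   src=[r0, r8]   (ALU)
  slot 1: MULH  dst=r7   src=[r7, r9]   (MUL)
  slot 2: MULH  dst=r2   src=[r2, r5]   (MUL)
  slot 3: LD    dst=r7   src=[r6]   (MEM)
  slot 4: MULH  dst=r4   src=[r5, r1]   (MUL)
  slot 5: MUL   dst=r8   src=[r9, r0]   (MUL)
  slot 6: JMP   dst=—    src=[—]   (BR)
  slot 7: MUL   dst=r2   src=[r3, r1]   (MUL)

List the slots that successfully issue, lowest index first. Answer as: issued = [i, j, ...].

#0 ALU src=r0,r8 dispatched  <A:2 Mu:1 Ld:2 B:1 rd:3 wr:1>
#1 MUL src=r7,r9 held:WAW  <A:2 Mu:1 Ld:2 B:1 rd:3 wr:1>
#2 MUL src=r2,r5 dispatched  <A:2 Mu:0 Ld:2 B:1 rd:1 wr:0>
#3 MEM src=r6 held:WR_PORT  <A:2 Mu:0 Ld:2 B:1 rd:1 wr:0>
#4 MUL src=r5,r1 held:FU  <A:2 Mu:0 Ld:2 B:1 rd:1 wr:0>
#5 MUL src=r9,r0 held:FU  <A:2 Mu:0 Ld:2 B:1 rd:1 wr:0>
#6 BR src=- dispatched  <A:2 Mu:0 Ld:2 B:0 rd:1 wr:0>
#7 MUL src=r3,r1 held:FU  <A:2 Mu:0 Ld:2 B:0 rd:1 wr:0>

issued = [0, 2, 6]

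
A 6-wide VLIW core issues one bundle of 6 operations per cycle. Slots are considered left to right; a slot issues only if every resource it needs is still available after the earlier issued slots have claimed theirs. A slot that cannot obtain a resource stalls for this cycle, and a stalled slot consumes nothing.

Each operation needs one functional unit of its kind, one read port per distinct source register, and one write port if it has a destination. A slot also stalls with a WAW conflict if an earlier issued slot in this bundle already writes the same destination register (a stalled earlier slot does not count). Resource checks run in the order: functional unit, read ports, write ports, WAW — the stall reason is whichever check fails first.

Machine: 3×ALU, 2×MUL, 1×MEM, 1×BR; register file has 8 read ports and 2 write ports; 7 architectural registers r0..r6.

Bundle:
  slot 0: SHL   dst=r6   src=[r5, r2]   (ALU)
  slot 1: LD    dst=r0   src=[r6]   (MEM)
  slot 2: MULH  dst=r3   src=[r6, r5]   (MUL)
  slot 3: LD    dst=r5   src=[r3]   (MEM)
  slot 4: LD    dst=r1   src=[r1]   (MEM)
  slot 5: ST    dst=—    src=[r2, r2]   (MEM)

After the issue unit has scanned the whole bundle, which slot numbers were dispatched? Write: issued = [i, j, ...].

(0) want 1×ALU +2rd +1wr — yes → AL2|MU2|ME1|BR1|rd6|wr1
(1) want 1×MEM +1rd +1wr — yes → AL2|MU2|ME0|BR1|rd5|wr0
(2) want 1×MUL +2rd +1wr — WR_PORT → AL2|MU2|ME0|BR1|rd5|wr0
(3) want 1×MEM +1rd +1wr — FU → AL2|MU2|ME0|BR1|rd5|wr0
(4) want 1×MEM +1rd +1wr — FU → AL2|MU2|ME0|BR1|rd5|wr0
(5) want 1×MEM +1rd +0wr — FU → AL2|MU2|ME0|BR1|rd5|wr0

issued = [0, 1]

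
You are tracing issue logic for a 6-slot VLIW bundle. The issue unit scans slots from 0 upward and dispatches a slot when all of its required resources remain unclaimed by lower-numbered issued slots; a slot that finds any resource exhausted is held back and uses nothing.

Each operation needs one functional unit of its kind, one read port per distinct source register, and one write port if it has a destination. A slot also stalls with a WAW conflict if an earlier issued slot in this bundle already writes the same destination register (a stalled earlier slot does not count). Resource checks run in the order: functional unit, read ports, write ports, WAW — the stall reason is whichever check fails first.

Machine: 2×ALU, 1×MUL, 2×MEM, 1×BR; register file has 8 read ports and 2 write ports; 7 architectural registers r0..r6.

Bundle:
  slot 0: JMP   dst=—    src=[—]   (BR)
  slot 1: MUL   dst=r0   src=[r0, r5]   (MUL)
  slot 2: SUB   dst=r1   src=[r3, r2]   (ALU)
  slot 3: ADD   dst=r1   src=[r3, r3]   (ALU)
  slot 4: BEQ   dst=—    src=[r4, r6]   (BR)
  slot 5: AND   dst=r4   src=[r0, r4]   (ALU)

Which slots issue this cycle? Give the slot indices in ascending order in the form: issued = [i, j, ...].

issued = [0, 1, 2]

  0. BR ⇒ go  {2A/1Mu/2Ld/0B | 8r 2w}
  1. MUL→r0 ⇒ go  {2A/0Mu/2Ld/0B | 6r 1w}
  2. ALU→r1 ⇒ go  {1A/0Mu/2Ld/0B | 4r 0w}
  3. ALU→r1 ⇒ no(WR_PORT)  {1A/0Mu/2Ld/0B | 4r 0w}
  4. BR ⇒ no(FU)  {1A/0Mu/2Ld/0B | 4r 0w}
  5. ALU→r4 ⇒ no(WR_PORT)  {1A/0Mu/2Ld/0B | 4r 0w}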